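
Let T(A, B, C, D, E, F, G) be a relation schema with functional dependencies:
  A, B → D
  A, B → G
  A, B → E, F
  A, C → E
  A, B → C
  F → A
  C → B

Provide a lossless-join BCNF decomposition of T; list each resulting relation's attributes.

{A, F}; {B, C}; {C, D, E, F, G}

Candidate keys of the original relation: {A, B}, {A, C}, {B, F}, {C, F}.
In {A, B, C, D, E, F, G}, {F} is not a superkey ({F}⁺ restricted to this set is {A, F}), so split on F → A into {A, F} and {B, C, D, E, F, G}.
{A, F} is in BCNF.
In {B, C, D, E, F, G}, {C} is not a superkey ({C}⁺ restricted to this set is {B, C}), so split on C → B into {B, C} and {C, D, E, F, G}.
{B, C} is in BCNF.
{C, D, E, F, G} is in BCNF.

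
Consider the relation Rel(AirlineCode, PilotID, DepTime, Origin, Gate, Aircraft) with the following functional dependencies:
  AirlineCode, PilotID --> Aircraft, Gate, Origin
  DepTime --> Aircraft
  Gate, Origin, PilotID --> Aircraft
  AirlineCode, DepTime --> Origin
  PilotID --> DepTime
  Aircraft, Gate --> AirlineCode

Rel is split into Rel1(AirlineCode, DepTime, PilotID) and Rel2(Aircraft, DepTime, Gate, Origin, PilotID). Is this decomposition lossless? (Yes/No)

No

Common attributes: {DepTime, PilotID}; their closure is {Aircraft, DepTime, PilotID}.
The closure covers neither Rel1 nor Rel2 entirely; the join is not lossless.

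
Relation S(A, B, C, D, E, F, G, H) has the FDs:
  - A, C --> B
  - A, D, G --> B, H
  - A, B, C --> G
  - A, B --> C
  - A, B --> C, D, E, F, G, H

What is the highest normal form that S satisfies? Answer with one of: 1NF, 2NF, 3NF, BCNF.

Candidate keys: {A, B}, {A, C}, {A, D, G}. Prime attributes: {A, B, C, D, G}.
The left-hand side of every FD is a superkey, so BCNF is satisfied.

BCNF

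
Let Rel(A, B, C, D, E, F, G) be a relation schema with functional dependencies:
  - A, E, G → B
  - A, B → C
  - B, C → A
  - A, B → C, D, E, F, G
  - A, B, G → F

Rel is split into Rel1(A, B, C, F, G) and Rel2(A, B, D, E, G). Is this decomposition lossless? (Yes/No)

Yes

The shared attributes are {A, B, G} and {A, B, G}⁺ = {A, B, C, D, E, F, G}.
This includes all of Rel1, so the common attributes are a superkey of Rel1 — the join is lossless.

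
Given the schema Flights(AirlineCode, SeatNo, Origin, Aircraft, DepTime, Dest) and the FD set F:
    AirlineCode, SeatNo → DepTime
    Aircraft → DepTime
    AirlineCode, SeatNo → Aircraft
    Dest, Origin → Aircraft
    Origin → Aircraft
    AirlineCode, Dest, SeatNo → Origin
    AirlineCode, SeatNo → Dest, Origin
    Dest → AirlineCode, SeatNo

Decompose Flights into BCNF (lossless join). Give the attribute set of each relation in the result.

{Aircraft, DepTime}; {Aircraft, Origin}; {AirlineCode, Dest, Origin, SeatNo}

Candidate keys of the original relation: {AirlineCode, SeatNo}, {Dest}.
Within {Aircraft, AirlineCode, DepTime, Dest, Origin, SeatNo}: {Aircraft}⁺ ∩ {Aircraft, AirlineCode, DepTime, Dest, Origin, SeatNo} = {Aircraft, DepTime}, not the whole set, so Aircraft → DepTime violates BCNF; decompose into {Aircraft, DepTime} and {Aircraft, AirlineCode, Dest, Origin, SeatNo}.
{Aircraft, DepTime} has no BCNF violation.
Within {Aircraft, AirlineCode, Dest, Origin, SeatNo}: {Origin}⁺ ∩ {Aircraft, AirlineCode, Dest, Origin, SeatNo} = {Aircraft, Origin}, not the whole set, so Origin → Aircraft violates BCNF; decompose into {Aircraft, Origin} and {AirlineCode, Dest, Origin, SeatNo}.
{Aircraft, Origin} has no BCNF violation.
{AirlineCode, Dest, Origin, SeatNo} has no BCNF violation.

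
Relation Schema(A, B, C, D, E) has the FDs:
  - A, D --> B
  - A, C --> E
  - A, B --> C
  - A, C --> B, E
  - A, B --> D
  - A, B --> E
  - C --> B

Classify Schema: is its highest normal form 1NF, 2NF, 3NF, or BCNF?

Candidate keys: {A, B}, {A, C}, {A, D}. Prime attributes: {A, B, C, D}.
For C --> B we have {C}⁺ = {B, C}; {C} is not a superkey, so BCNF fails.
Its right-hand attributes {B} are all prime, as are those of every other non-superkey FD — the relation is in 3NF.

3NF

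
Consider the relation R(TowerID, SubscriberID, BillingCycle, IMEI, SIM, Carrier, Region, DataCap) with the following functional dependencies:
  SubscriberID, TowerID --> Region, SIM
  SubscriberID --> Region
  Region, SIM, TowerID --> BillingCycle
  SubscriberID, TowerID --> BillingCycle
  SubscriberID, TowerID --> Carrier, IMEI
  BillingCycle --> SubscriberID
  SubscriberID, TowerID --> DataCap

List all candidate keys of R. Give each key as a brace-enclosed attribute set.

No FD produces {TowerID}, so it must be in every candidate key.
Closure of {BillingCycle, TowerID} is {BillingCycle, Carrier, DataCap, IMEI, Region, SIM, SubscriberID, TowerID}, the whole schema; {BillingCycle, TowerID} is a candidate key.
Closure of {SubscriberID, TowerID} is {BillingCycle, Carrier, DataCap, IMEI, Region, SIM, SubscriberID, TowerID}, the whole schema; {SubscriberID, TowerID} is a candidate key.
Closure of {Region, SIM, TowerID} is {BillingCycle, Carrier, DataCap, IMEI, Region, SIM, SubscriberID, TowerID}, the whole schema; {Region, SIM, TowerID} is a candidate key.
These are minimal and exhaustive — every other superkey contains one of them.

{BillingCycle, TowerID}, {Region, SIM, TowerID}, {SubscriberID, TowerID}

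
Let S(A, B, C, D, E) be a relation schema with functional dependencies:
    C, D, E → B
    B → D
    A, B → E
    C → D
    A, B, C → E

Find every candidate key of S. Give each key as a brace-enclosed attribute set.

{A, B, C}, {A, C, E}

Attributes never on any right-hand side: {A, C} — every candidate key must contain all of them.
Closure of {A, B, C} is {A, B, C, D, E}, the whole schema; {A, B, C} is a candidate key.
Closure of {A, C, E} is {A, B, C, D, E}, the whole schema; {A, C, E} is a candidate key.
Any other superkey properly contains one of these, so there are no further candidate keys.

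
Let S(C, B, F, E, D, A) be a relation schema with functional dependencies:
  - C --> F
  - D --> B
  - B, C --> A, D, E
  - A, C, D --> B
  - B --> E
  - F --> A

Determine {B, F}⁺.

Start with {B, F}.
B --> E applies; add {E} → now {B, E, F}.
F --> A applies; add {A} → now {A, B, E, F}.
No further FD applies.

{A, B, E, F}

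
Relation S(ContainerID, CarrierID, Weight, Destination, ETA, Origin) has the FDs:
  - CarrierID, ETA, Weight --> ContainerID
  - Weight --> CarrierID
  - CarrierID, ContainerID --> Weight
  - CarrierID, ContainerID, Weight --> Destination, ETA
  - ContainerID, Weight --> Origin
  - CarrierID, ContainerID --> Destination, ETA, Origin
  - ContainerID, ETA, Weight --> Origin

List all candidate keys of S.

{CarrierID, ContainerID}⁺ = {CarrierID, ContainerID, Destination, ETA, Origin, Weight}, which is every attribute, so {CarrierID, ContainerID} is a candidate key.
{ContainerID, Weight}⁺ = {CarrierID, ContainerID, Destination, ETA, Origin, Weight}, which is every attribute, so {ContainerID, Weight} is a candidate key.
{ETA, Weight}⁺ = {CarrierID, ContainerID, Destination, ETA, Origin, Weight}, which is every attribute, so {ETA, Weight} is a candidate key.
No proper subset of any of these is a key, and no other minimal superkey exists.

{CarrierID, ContainerID}, {ContainerID, Weight}, {ETA, Weight}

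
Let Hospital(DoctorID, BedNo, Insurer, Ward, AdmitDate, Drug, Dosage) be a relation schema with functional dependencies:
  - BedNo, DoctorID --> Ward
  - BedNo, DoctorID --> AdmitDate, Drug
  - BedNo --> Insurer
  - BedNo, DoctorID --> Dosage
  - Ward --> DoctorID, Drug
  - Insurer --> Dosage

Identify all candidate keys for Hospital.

{BedNo, DoctorID}, {BedNo, Ward}

Attributes never on any right-hand side: {BedNo} — every candidate key must contain it.
{BedNo, DoctorID}⁺ = {AdmitDate, BedNo, DoctorID, Dosage, Drug, Insurer, Ward} — all of the relation — so {BedNo, DoctorID} is a candidate key.
{BedNo, Ward}⁺ = {AdmitDate, BedNo, DoctorID, Dosage, Drug, Insurer, Ward} — all of the relation — so {BedNo, Ward} is a candidate key.
These are minimal and exhaustive — every other superkey contains one of them.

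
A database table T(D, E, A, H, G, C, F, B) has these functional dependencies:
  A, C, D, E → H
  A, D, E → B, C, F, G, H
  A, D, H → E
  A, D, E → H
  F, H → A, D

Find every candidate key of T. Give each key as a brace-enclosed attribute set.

{A, D, E}, {A, D, H}, {F, H}

{F, H}⁺ = {A, B, C, D, E, F, G, H}, which is every attribute, so {F, H} is a candidate key.
{A, D, E}⁺ = {A, B, C, D, E, F, G, H}, which is every attribute, so {A, D, E} is a candidate key.
{A, D, H}⁺ = {A, B, C, D, E, F, G, H}, which is every attribute, so {A, D, H} is a candidate key.
Any other superkey properly contains one of these, so there are no further candidate keys.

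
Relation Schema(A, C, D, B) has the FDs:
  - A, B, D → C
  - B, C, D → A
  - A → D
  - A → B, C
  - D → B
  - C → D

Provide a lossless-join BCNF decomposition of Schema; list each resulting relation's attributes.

{A, C, D}; {B, D}

Candidate keys of the original relation: {A}, {C}.
Within {A, B, C, D}: {D}⁺ ∩ {A, B, C, D} = {B, D}, not the whole set, so D → B violates BCNF; decompose into {B, D} and {A, C, D}.
{B, D} is in BCNF.
{A, C, D} is in BCNF.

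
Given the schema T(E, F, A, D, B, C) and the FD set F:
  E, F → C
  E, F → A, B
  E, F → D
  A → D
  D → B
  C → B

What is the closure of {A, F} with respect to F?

{A, B, D, F}

Start with {A, F}.
A → D applies; add {D} → now {A, D, F}.
D → B applies; add {B} → now {A, B, D, F}.
No further FD applies.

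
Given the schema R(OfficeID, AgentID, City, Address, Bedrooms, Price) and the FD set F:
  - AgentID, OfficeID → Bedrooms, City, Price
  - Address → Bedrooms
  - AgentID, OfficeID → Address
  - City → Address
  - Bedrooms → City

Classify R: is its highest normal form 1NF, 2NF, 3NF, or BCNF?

2NF

Candidate key: {AgentID, OfficeID}. Prime attributes: {AgentID, OfficeID}.
Address → Bedrooms breaks BCNF: {Address}⁺ = {Address, Bedrooms, City}, so {Address} is not a superkey.
Because {Bedrooms} is non-prime and the left side of Address → Bedrooms is not a superkey, the relation is not in 3NF.
No proper subset of a key has a non-prime attribute in its closure, so there is no partial dependency; 2NF holds.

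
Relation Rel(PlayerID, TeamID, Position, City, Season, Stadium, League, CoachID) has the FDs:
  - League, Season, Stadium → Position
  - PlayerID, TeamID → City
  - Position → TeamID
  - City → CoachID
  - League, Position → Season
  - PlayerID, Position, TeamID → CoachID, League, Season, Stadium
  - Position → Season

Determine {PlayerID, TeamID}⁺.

{City, CoachID, PlayerID, TeamID}

Start with {PlayerID, TeamID}.
PlayerID, TeamID → City applies; add {City} → now {City, PlayerID, TeamID}.
City → CoachID applies; add {CoachID} → now {City, CoachID, PlayerID, TeamID}.
No further FD applies.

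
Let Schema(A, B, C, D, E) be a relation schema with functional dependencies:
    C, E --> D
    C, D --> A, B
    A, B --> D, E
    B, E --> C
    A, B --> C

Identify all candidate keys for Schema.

{A, B} is a candidate key since {A, B}⁺ = {A, B, C, D, E} covers every attribute.
{B, E} is a candidate key since {B, E}⁺ = {A, B, C, D, E} covers every attribute.
{C, D} is a candidate key since {C, D}⁺ = {A, B, C, D, E} covers every attribute.
{C, E} is a candidate key since {C, E}⁺ = {A, B, C, D, E} covers every attribute.
These are minimal and exhaustive — every other superkey contains one of them.

{A, B}, {B, E}, {C, D}, {C, E}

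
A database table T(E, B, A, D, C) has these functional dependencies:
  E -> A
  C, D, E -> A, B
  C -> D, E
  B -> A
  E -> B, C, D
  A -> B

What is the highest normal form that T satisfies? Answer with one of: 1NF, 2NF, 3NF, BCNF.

Candidate keys: {C}, {E}. Prime attributes: {C, E}.
B -> A: {B}⁺ = {A, B}, which is not all of the attributes, so the left side is not a superkey — BCNF is violated.
B -> A has non-prime {A} on the right and a non-superkey on the left, so 3NF fails.
Every candidate key is a single attribute, so no partial dependency is possible; 2NF holds.

2NF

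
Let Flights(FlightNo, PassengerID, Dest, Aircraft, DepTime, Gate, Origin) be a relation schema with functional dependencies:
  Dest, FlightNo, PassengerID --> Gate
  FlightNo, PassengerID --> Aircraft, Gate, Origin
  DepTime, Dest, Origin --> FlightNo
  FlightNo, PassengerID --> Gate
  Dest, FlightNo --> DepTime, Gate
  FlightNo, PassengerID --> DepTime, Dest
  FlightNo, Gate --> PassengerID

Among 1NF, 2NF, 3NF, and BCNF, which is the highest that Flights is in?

Candidate keys: {DepTime, Dest, Origin}, {Dest, FlightNo}, {FlightNo, Gate}, {FlightNo, PassengerID}. Prime attributes: {DepTime, Dest, FlightNo, Gate, Origin, PassengerID}.
The left-hand side of every FD is a superkey, so BCNF is satisfied.

BCNF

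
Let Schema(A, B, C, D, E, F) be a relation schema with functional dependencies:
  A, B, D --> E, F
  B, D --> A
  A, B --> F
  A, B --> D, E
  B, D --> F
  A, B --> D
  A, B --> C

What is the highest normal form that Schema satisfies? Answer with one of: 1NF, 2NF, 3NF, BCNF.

Candidate keys: {A, B}, {B, D}. Prime attributes: {A, B, D}.
The left-hand side of every FD is a superkey, so BCNF is satisfied.

BCNF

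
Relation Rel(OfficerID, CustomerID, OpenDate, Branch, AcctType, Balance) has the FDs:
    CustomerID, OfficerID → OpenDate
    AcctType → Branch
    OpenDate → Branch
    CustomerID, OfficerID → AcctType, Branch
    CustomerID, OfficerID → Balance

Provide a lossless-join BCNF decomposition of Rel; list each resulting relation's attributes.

{AcctType, Balance, CustomerID, OfficerID, OpenDate}; {AcctType, Branch}

Candidate key of the original relation: {CustomerID, OfficerID}.
Within {AcctType, Balance, Branch, CustomerID, OfficerID, OpenDate}: {AcctType}⁺ ∩ {AcctType, Balance, Branch, CustomerID, OfficerID, OpenDate} = {AcctType, Branch}, not the whole set, so AcctType → Branch violates BCNF; decompose into {AcctType, Branch} and {AcctType, Balance, CustomerID, OfficerID, OpenDate}.
{AcctType, Branch} is in BCNF.
{AcctType, Balance, CustomerID, OfficerID, OpenDate} is in BCNF.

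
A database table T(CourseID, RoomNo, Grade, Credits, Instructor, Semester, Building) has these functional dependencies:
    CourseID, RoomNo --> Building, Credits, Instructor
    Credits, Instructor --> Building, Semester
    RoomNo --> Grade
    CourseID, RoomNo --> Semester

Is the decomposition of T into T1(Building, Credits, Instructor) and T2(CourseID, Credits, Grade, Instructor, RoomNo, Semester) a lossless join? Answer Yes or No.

The shared attributes are {Credits, Instructor} and {Credits, Instructor}⁺ = {Building, Credits, Instructor, Semester}.
This includes all of T1, so the common attributes are a superkey of T1 — the join is lossless.

Yes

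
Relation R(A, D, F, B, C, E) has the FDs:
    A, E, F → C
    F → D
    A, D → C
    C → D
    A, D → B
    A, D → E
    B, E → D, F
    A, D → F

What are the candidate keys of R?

{A, B, E}, {A, C}, {A, D}, {A, F}

{A} never appears on the right of any FD, so every key must include it.
{A, C}⁺ = {A, B, C, D, E, F} — all of the relation — so {A, C} is a candidate key.
{A, D}⁺ = {A, B, C, D, E, F} — all of the relation — so {A, D} is a candidate key.
{A, F}⁺ = {A, B, C, D, E, F} — all of the relation — so {A, F} is a candidate key.
{A, B, E}⁺ = {A, B, C, D, E, F} — all of the relation — so {A, B, E} is a candidate key.
Any other superkey properly contains one of these, so there are no further candidate keys.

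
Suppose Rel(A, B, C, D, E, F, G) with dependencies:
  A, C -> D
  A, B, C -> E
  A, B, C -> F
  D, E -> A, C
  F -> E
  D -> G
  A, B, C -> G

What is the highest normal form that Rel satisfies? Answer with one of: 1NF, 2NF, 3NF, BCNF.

1NF

Candidate keys: {A, B, C}, {B, D, E}, {B, D, F}. Prime attributes: {A, B, C, D, E, F}.
A, C -> D breaks BCNF: {A, C}⁺ = {A, C, D, G}, so {A, C} is not a superkey.
D -> G has non-prime {G} on the right and a non-superkey on the left, so 3NF fails.
Since {A, C} ⊂ {A, B, C} and {A, C}⁺ ⊇ {G} with {G} non-prime, there is a partial dependency; 2NF fails.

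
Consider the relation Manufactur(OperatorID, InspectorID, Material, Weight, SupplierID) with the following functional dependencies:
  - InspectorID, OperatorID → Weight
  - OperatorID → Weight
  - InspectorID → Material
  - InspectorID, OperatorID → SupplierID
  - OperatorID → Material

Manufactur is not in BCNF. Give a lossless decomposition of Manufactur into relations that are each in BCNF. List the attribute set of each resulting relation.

Candidate key of the original relation: {InspectorID, OperatorID}.
{InspectorID, Material, OperatorID, SupplierID, Weight}: {OperatorID} determines {Material, OperatorID, Weight} here but is not a superkey — split on OperatorID → Material, Weight, giving {Material, OperatorID, Weight} and {InspectorID, OperatorID, SupplierID}.
{Material, OperatorID, Weight} is in BCNF.
{InspectorID, OperatorID, SupplierID} is in BCNF.

{InspectorID, OperatorID, SupplierID}; {Material, OperatorID, Weight}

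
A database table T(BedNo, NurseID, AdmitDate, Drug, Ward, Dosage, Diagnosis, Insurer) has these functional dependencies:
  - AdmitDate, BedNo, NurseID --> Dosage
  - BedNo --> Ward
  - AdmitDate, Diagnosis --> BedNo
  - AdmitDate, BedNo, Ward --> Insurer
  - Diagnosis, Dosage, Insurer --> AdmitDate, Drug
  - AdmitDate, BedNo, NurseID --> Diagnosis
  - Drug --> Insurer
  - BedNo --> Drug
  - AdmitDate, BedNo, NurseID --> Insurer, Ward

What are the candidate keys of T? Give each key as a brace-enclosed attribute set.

{AdmitDate, BedNo, NurseID}, {AdmitDate, Diagnosis, NurseID}, {BedNo, Diagnosis, Dosage, NurseID}, {Diagnosis, Dosage, Drug, NurseID}, {Diagnosis, Dosage, Insurer, NurseID}

No FD produces {NurseID}, so it must be in every candidate key.
Closure of {AdmitDate, BedNo, NurseID} is {AdmitDate, BedNo, Diagnosis, Dosage, Drug, Insurer, NurseID, Ward}, the whole schema; {AdmitDate, BedNo, NurseID} is a candidate key.
Closure of {AdmitDate, Diagnosis, NurseID} is {AdmitDate, BedNo, Diagnosis, Dosage, Drug, Insurer, NurseID, Ward}, the whole schema; {AdmitDate, Diagnosis, NurseID} is a candidate key.
Closure of {BedNo, Diagnosis, Dosage, NurseID} is {AdmitDate, BedNo, Diagnosis, Dosage, Drug, Insurer, NurseID, Ward}, the whole schema; {BedNo, Diagnosis, Dosage, NurseID} is a candidate key.
Closure of {Diagnosis, Dosage, Drug, NurseID} is {AdmitDate, BedNo, Diagnosis, Dosage, Drug, Insurer, NurseID, Ward}, the whole schema; {Diagnosis, Dosage, Drug, NurseID} is a candidate key.
Closure of {Diagnosis, Dosage, Insurer, NurseID} is {AdmitDate, BedNo, Diagnosis, Dosage, Drug, Insurer, NurseID, Ward}, the whole schema; {Diagnosis, Dosage, Insurer, NurseID} is a candidate key.
These are minimal and exhaustive — every other superkey contains one of them.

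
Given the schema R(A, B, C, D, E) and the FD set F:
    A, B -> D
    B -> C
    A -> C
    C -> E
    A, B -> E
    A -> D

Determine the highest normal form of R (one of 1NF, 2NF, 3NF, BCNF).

Candidate key: {A, B}. Prime attributes: {A, B}.
B -> C breaks BCNF: {B}⁺ = {B, C, E}, so {B} is not a superkey.
Because {C} is non-prime and the left side of B -> C is not a superkey, the relation is not in 3NF.
The proper key subset {A} of {A, B} determines non-prime {C, D, E}, so the relation is not even in 2NF.

1NF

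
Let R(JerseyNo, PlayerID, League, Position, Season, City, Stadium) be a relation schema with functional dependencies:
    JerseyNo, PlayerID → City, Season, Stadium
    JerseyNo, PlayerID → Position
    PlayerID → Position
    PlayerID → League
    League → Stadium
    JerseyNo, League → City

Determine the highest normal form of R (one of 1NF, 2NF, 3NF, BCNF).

Candidate key: {JerseyNo, PlayerID}. Prime attributes: {JerseyNo, PlayerID}.
PlayerID → Position: {PlayerID}⁺ = {League, PlayerID, Position, Stadium}, which is not all of the attributes, so the left side is not a superkey — BCNF is violated.
Because {Position} is non-prime and the left side of PlayerID → Position is not a superkey, the relation is not in 3NF.
The proper key subset {PlayerID} of {JerseyNo, PlayerID} determines non-prime {League, Position, Stadium}, so the relation is not even in 2NF.

1NF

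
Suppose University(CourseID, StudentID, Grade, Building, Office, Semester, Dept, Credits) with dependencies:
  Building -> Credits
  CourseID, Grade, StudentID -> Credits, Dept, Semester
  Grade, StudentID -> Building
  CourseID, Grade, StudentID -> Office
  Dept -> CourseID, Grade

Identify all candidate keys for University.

Attributes never on any right-hand side: {StudentID} — every candidate key must contain it.
{Dept, StudentID} is a candidate key since {Dept, StudentID}⁺ = {Building, CourseID, Credits, Dept, Grade, Office, Semester, StudentID} covers every attribute.
{CourseID, Grade, StudentID} is a candidate key since {CourseID, Grade, StudentID}⁺ = {Building, CourseID, Credits, Dept, Grade, Office, Semester, StudentID} covers every attribute.
No proper subset of any of these is a key, and no other minimal superkey exists.

{CourseID, Grade, StudentID}, {Dept, StudentID}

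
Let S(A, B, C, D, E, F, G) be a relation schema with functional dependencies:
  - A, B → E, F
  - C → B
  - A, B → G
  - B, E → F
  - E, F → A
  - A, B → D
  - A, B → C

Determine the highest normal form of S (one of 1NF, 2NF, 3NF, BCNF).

Candidate keys: {A, B}, {A, C}, {B, E}, {C, E}. Prime attributes: {A, B, C, E}.
C → B: {C}⁺ = {B, C}, which is not all of the attributes, so the left side is not a superkey — BCNF is violated.
Since {B} ⊆ prime attributes and every other non-superkey FD also has a prime right side, the schema is in 3NF.

3NF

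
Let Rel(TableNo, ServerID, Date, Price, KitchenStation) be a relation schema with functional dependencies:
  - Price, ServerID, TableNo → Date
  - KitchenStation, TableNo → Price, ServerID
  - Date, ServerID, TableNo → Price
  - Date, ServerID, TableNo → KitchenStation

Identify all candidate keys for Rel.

{Date, ServerID, TableNo}, {KitchenStation, TableNo}, {Price, ServerID, TableNo}

No FD produces {TableNo}, so it must be in every candidate key.
{KitchenStation, TableNo}⁺ = {Date, KitchenStation, Price, ServerID, TableNo}, which is every attribute, so {KitchenStation, TableNo} is a candidate key.
{Date, ServerID, TableNo}⁺ = {Date, KitchenStation, Price, ServerID, TableNo}, which is every attribute, so {Date, ServerID, TableNo} is a candidate key.
{Price, ServerID, TableNo}⁺ = {Date, KitchenStation, Price, ServerID, TableNo}, which is every attribute, so {Price, ServerID, TableNo} is a candidate key.
No proper subset of any of these is a key, and no other minimal superkey exists.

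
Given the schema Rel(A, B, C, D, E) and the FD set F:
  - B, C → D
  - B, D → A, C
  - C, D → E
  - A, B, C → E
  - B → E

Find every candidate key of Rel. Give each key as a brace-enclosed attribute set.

{B, C}, {B, D}

{B} never appears on the right of any FD, so every key must include it.
{B, C}⁺ = {A, B, C, D, E} — all of the relation — so {B, C} is a candidate key.
{B, D}⁺ = {A, B, C, D, E} — all of the relation — so {B, D} is a candidate key.
These are minimal and exhaustive — every other superkey contains one of them.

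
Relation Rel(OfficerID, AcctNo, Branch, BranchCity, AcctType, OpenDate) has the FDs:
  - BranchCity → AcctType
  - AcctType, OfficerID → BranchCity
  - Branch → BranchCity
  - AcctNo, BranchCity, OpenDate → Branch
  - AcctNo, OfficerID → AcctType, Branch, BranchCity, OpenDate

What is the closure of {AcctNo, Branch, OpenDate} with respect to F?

{AcctNo, AcctType, Branch, BranchCity, OpenDate}

Start with {AcctNo, Branch, OpenDate}.
Branch → BranchCity applies; add {BranchCity} → now {AcctNo, Branch, BranchCity, OpenDate}.
BranchCity → AcctType applies; add {AcctType} → now {AcctNo, AcctType, Branch, BranchCity, OpenDate}.
No further FD applies.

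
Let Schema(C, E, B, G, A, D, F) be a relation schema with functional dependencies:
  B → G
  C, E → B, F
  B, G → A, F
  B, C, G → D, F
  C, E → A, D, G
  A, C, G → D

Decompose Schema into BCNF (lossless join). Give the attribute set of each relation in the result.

Candidate key of the original relation: {C, E}.
{A, B, C, D, E, F, G}: {B} determines {A, B, F, G} here but is not a superkey — split on B → A, F, G, giving {A, B, F, G} and {B, C, D, E}.
{A, B, F, G}: every determinant is a superkey — BCNF.
{B, C, D, E}: {B, C} determines {B, C, D} here but is not a superkey — split on B, C → D, giving {B, C, D} and {B, C, E}.
{B, C, D}: every determinant is a superkey — BCNF.
{B, C, E}: every determinant is a superkey — BCNF.

{A, B, F, G}; {B, C, D}; {B, C, E}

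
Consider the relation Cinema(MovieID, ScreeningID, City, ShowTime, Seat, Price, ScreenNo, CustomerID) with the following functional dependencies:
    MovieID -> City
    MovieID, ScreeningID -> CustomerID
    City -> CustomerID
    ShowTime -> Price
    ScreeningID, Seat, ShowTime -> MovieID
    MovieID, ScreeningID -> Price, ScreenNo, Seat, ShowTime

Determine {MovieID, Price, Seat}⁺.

Start with {MovieID, Price, Seat}.
MovieID -> City applies; add {City} → now {City, MovieID, Price, Seat}.
City -> CustomerID applies; add {CustomerID} → now {City, CustomerID, MovieID, Price, Seat}.
No further FD applies.

{City, CustomerID, MovieID, Price, Seat}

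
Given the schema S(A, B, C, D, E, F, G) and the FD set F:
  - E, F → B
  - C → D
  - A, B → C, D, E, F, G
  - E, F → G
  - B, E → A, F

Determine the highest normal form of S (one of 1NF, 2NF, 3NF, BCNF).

2NF

Candidate keys: {A, B}, {B, E}, {E, F}. Prime attributes: {A, B, E, F}.
C → D breaks BCNF: {C}⁺ = {C, D}, so {C} is not a superkey.
Because {D} is non-prime and the left side of C → D is not a superkey, the relation is not in 3NF.
Checking every proper subset of each key, none determines a non-prime attribute — 2NF is satisfied.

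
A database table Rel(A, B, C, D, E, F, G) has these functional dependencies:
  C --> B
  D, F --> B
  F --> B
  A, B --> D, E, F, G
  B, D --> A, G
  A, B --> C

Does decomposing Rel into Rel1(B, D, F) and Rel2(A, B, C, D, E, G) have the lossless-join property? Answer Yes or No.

Yes

Rel1 ∩ Rel2 = {B, D}; its closure under F is {A, B, C, D, E, F, G}.
Rel1 is contained in that closure, so Rel1 ∩ Rel2 --> Rel1 holds and the join is lossless.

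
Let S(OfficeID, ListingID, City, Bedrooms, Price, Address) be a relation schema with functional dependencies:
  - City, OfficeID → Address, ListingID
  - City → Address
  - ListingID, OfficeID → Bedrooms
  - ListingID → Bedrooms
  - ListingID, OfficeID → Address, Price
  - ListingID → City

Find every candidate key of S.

No FD produces {OfficeID}, so it must be in every candidate key.
{City, OfficeID}⁺ = {Address, Bedrooms, City, ListingID, OfficeID, Price}, which is every attribute, so {City, OfficeID} is a candidate key.
{ListingID, OfficeID}⁺ = {Address, Bedrooms, City, ListingID, OfficeID, Price}, which is every attribute, so {ListingID, OfficeID} is a candidate key.
No proper subset of any of these is a key, and no other minimal superkey exists.

{City, OfficeID}, {ListingID, OfficeID}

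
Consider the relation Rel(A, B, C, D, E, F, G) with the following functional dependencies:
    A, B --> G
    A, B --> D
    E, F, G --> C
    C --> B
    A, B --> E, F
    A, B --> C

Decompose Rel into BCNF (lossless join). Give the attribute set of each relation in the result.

{A, D, E, F, G}; {B, C}; {C, E, F, G}

Candidate keys of the original relation: {A, B}, {A, C}, {A, E, F, G}.
{A, B, C, D, E, F, G}: {E, F, G} determines {B, C, E, F, G} here but is not a superkey — split on E, F, G --> B, C, giving {B, C, E, F, G} and {A, D, E, F, G}.
{B, C, E, F, G}: {C} determines {B, C} here but is not a superkey — split on C --> B, giving {B, C} and {C, E, F, G}.
{B, C}: every determinant is a superkey — BCNF.
{C, E, F, G}: every determinant is a superkey — BCNF.
{A, D, E, F, G}: every determinant is a superkey — BCNF.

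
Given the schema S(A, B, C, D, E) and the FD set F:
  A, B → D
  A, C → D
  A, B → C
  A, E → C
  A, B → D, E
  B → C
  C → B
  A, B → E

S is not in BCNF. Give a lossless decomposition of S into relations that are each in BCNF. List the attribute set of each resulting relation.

Candidate keys of the original relation: {A, B}, {A, C}, {A, E}.
{A, B, C, D, E}: {B} determines {B, C} here but is not a superkey — split on B → C, giving {B, C} and {A, B, D, E}.
{B, C} has no BCNF violation.
{A, B, D, E} has no BCNF violation.

{A, B, D, E}; {B, C}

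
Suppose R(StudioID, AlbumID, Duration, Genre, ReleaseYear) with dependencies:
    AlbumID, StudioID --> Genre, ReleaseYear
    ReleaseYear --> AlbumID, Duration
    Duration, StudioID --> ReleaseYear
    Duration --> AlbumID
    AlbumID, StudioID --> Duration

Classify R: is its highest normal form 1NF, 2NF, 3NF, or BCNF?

3NF

Candidate keys: {AlbumID, StudioID}, {Duration, StudioID}, {ReleaseYear, StudioID}. Prime attributes: {AlbumID, Duration, ReleaseYear, StudioID}.
ReleaseYear --> AlbumID, Duration breaks BCNF: {ReleaseYear}⁺ = {AlbumID, Duration, ReleaseYear}, so {ReleaseYear} is not a superkey.
Its right-hand attributes {AlbumID, Duration} are all prime, as are those of every other non-superkey FD — the relation is in 3NF.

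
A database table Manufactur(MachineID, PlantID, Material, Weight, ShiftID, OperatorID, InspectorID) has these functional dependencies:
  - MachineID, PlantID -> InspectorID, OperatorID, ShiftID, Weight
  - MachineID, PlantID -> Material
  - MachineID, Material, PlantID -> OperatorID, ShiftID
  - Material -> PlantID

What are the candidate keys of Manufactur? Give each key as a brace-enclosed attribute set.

Attributes never on any right-hand side: {MachineID} — every candidate key must contain it.
Closure of {MachineID, Material} is {InspectorID, MachineID, Material, OperatorID, PlantID, ShiftID, Weight}, the whole schema; {MachineID, Material} is a candidate key.
Closure of {MachineID, PlantID} is {InspectorID, MachineID, Material, OperatorID, PlantID, ShiftID, Weight}, the whole schema; {MachineID, PlantID} is a candidate key.
Any other superkey properly contains one of these, so there are no further candidate keys.

{MachineID, Material}, {MachineID, PlantID}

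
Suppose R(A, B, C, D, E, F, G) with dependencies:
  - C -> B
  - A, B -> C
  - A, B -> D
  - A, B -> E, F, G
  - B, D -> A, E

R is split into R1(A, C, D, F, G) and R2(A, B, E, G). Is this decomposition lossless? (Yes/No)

No

Common attributes: {A, G}; their closure is {A, G}.
R1 ⊄ {A, G} and R2 ⊄ {A, G}, so the split is lossy.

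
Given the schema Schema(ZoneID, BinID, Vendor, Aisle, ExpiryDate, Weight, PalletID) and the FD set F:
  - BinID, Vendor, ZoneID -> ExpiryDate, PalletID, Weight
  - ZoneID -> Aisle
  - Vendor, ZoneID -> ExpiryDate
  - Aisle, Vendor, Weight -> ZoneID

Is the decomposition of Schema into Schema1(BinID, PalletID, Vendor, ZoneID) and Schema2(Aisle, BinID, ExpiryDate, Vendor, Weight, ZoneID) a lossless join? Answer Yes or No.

Common attributes: {BinID, Vendor, ZoneID}; their closure is {Aisle, BinID, ExpiryDate, PalletID, Vendor, Weight, ZoneID}.
Schema1 is contained in that closure, so Schema1 ∩ Schema2 -> Schema1 holds and the join is lossless.

Yes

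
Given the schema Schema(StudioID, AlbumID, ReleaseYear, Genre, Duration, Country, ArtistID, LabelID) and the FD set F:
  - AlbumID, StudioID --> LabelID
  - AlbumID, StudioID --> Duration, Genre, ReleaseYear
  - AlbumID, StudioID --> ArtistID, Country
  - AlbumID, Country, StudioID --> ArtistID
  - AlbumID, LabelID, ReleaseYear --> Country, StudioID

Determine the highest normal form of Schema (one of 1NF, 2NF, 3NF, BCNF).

BCNF

Candidate keys: {AlbumID, LabelID, ReleaseYear}, {AlbumID, StudioID}. Prime attributes: {AlbumID, LabelID, ReleaseYear, StudioID}.
Each dependency's left side is a superkey — BCNF holds.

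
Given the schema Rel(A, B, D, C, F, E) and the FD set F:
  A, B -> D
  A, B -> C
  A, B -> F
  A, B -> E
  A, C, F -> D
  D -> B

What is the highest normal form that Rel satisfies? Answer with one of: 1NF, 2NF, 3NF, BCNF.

3NF

Candidate keys: {A, B}, {A, C, F}, {A, D}. Prime attributes: {A, B, C, D, F}.
D -> B breaks BCNF: {D}⁺ = {B, D}, so {D} is not a superkey.
But every attribute on its right side ({B}) is prime, and the same holds for every other non-superkey FD, so 3NF still holds.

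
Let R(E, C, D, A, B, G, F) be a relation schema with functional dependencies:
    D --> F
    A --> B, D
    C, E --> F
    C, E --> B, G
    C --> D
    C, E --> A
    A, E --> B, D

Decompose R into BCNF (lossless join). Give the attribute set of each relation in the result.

Candidate key of the original relation: {C, E}.
Within {A, B, C, D, E, F, G}: {D}⁺ ∩ {A, B, C, D, E, F, G} = {D, F}, not the whole set, so D --> F violates BCNF; decompose into {D, F} and {A, B, C, D, E, G}.
{D, F} is in BCNF.
Within {A, B, C, D, E, G}: {A}⁺ ∩ {A, B, C, D, E, G} = {A, B, D}, not the whole set, so A --> B, D violates BCNF; decompose into {A, B, D} and {A, C, E, G}.
{A, B, D} is in BCNF.
{A, C, E, G} is in BCNF.

{A, B, D}; {A, C, E, G}; {D, F}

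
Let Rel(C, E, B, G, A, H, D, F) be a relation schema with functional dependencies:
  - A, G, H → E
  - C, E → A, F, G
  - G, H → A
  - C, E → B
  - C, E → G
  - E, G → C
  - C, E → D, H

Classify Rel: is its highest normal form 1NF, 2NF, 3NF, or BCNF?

BCNF

Candidate keys: {C, E}, {E, G}, {G, H}. Prime attributes: {C, E, G, H}.
Each dependency's left side is a superkey — BCNF holds.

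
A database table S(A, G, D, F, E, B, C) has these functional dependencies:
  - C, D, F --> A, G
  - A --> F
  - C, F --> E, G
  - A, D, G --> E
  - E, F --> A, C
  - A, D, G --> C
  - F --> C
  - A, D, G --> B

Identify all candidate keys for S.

No FD produces {D}, so it must be in every candidate key.
{A, D}⁺ = {A, B, C, D, E, F, G} — all of the relation — so {A, D} is a candidate key.
{D, F}⁺ = {A, B, C, D, E, F, G} — all of the relation — so {D, F} is a candidate key.
No proper subset of any of these is a key, and no other minimal superkey exists.

{A, D}, {D, F}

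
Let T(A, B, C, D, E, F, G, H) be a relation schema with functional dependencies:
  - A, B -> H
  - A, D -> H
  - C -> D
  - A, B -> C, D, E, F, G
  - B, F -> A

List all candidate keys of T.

{B} never appears on the right of any FD, so every key must include it.
{A, B}⁺ = {A, B, C, D, E, F, G, H} — all of the relation — so {A, B} is a candidate key.
{B, F}⁺ = {A, B, C, D, E, F, G, H} — all of the relation — so {B, F} is a candidate key.
No proper subset of any of these is a key, and no other minimal superkey exists.

{A, B}, {B, F}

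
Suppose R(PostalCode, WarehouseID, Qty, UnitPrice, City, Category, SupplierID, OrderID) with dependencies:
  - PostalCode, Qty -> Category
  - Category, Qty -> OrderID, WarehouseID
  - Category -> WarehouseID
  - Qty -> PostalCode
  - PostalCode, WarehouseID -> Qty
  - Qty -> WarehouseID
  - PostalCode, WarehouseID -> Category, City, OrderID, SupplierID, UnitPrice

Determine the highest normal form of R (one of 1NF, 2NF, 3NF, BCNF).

Candidate keys: {Category, PostalCode}, {PostalCode, WarehouseID}, {Qty}. Prime attributes: {Category, PostalCode, Qty, WarehouseID}.
Category -> WarehouseID breaks BCNF: {Category}⁺ = {Category, WarehouseID}, so {Category} is not a superkey.
Its right-hand attributes {WarehouseID} are all prime, as are those of every other non-superkey FD — the relation is in 3NF.

3NF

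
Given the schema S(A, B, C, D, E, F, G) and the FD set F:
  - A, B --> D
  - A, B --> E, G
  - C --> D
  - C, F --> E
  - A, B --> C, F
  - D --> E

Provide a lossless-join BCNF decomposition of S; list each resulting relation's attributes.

{A, B, C, F, G}; {C, D}; {D, E}

Candidate key of the original relation: {A, B}.
Within {A, B, C, D, E, F, G}: {C}⁺ ∩ {A, B, C, D, E, F, G} = {C, D, E}, not the whole set, so C --> D, E violates BCNF; decompose into {C, D, E} and {A, B, C, F, G}.
Within {C, D, E}: {D}⁺ ∩ {C, D, E} = {D, E}, not the whole set, so D --> E violates BCNF; decompose into {D, E} and {C, D}.
{D, E} is in BCNF.
{C, D} is in BCNF.
{A, B, C, F, G} is in BCNF.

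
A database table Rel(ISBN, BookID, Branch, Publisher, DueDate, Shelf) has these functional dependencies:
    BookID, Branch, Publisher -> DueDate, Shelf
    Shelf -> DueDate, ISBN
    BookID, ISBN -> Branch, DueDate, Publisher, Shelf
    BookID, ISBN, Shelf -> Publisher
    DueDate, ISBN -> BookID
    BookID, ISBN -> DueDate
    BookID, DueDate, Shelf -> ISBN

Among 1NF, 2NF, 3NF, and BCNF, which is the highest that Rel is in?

Candidate keys: {BookID, Branch, Publisher}, {BookID, ISBN}, {DueDate, ISBN}, {Shelf}. Prime attributes: {BookID, Branch, DueDate, ISBN, Publisher, Shelf}.
The left-hand side of every FD is a superkey, so BCNF is satisfied.

BCNF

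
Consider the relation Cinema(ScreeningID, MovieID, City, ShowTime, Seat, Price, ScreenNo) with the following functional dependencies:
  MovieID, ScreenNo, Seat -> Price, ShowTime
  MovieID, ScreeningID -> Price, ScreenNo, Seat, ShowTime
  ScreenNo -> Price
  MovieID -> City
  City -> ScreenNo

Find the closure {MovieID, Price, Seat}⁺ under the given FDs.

Start with {MovieID, Price, Seat}.
MovieID -> City applies; add {City} → now {City, MovieID, Price, Seat}.
City -> ScreenNo applies; add {ScreenNo} → now {City, MovieID, Price, ScreenNo, Seat}.
MovieID, ScreenNo, Seat -> Price, ShowTime applies; add {ShowTime} → now {City, MovieID, Price, ScreenNo, Seat, ShowTime}.
No further FD applies.

{City, MovieID, Price, ScreenNo, Seat, ShowTime}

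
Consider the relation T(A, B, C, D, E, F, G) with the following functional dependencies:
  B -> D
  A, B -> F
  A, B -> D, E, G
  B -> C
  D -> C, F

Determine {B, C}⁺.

Start with {B, C}.
B -> D applies; add {D} → now {B, C, D}.
D -> C, F applies; add {F} → now {B, C, D, F}.
No further FD applies.

{B, C, D, F}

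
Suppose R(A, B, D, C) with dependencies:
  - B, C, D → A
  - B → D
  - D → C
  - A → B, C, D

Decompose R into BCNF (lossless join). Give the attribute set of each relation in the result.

Candidate keys of the original relation: {A}, {B}.
{A, B, C, D}: {D} determines {C, D} here but is not a superkey — split on D → C, giving {C, D} and {A, B, D}.
{C, D}: every determinant is a superkey — BCNF.
{A, B, D}: every determinant is a superkey — BCNF.

{A, B, D}; {C, D}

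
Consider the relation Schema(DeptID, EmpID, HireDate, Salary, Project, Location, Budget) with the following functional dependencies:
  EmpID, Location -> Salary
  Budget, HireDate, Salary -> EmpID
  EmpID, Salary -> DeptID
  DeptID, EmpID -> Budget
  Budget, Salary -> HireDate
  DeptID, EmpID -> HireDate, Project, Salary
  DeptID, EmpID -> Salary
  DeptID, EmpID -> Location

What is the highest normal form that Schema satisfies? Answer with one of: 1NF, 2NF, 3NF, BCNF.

BCNF

Candidate keys: {Budget, Salary}, {DeptID, EmpID}, {EmpID, Location}, {EmpID, Salary}. Prime attributes: {Budget, DeptID, EmpID, Location, Salary}.
Each dependency's left side is a superkey — BCNF holds.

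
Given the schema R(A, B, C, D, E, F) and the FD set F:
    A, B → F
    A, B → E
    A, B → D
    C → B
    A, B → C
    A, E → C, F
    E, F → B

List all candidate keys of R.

Attributes never on any right-hand side: {A} — every candidate key must contain it.
Closure of {A, B} is {A, B, C, D, E, F}, the whole schema; {A, B} is a candidate key.
Closure of {A, C} is {A, B, C, D, E, F}, the whole schema; {A, C} is a candidate key.
Closure of {A, E} is {A, B, C, D, E, F}, the whole schema; {A, E} is a candidate key.
No proper subset of any of these is a key, and no other minimal superkey exists.

{A, B}, {A, C}, {A, E}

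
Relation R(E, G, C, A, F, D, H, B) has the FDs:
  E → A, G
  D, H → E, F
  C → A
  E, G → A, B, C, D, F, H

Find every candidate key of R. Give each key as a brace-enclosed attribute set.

{E}⁺ = {A, B, C, D, E, F, G, H}, which is every attribute, so {E} is a candidate key.
{D, H}⁺ = {A, B, C, D, E, F, G, H}, which is every attribute, so {D, H} is a candidate key.
Any other superkey properly contains one of these, so there are no further candidate keys.

{D, H}, {E}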